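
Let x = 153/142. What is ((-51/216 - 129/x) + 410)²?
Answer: 126029970049/1498176 ≈ 84122.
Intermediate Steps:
x = 153/142 (x = 153*(1/142) = 153/142 ≈ 1.0775)
((-51/216 - 129/x) + 410)² = ((-51/216 - 129/153/142) + 410)² = ((-51*1/216 - 129*142/153) + 410)² = ((-17/72 - 6106/51) + 410)² = (-146833/1224 + 410)² = (355007/1224)² = 126029970049/1498176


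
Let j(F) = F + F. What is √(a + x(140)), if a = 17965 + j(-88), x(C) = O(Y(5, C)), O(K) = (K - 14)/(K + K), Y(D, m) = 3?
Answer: √640338/6 ≈ 133.37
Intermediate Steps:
O(K) = (-14 + K)/(2*K) (O(K) = (-14 + K)/((2*K)) = (-14 + K)*(1/(2*K)) = (-14 + K)/(2*K))
x(C) = -11/6 (x(C) = (½)*(-14 + 3)/3 = (½)*(⅓)*(-11) = -11/6)
j(F) = 2*F
a = 17789 (a = 17965 + 2*(-88) = 17965 - 176 = 17789)
√(a + x(140)) = √(17789 - 11/6) = √(106723/6) = √640338/6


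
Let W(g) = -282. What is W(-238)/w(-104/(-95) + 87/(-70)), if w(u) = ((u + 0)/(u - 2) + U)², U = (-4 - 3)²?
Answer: -383635103/3275539350 ≈ -0.11712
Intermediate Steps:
U = 49 (U = (-7)² = 49)
w(u) = (49 + u/(-2 + u))² (w(u) = ((u + 0)/(u - 2) + 49)² = (u/(-2 + u) + 49)² = (49 + u/(-2 + u))²)
W(-238)/w(-104/(-95) + 87/(-70)) = -282*(-2 + (-104/(-95) + 87/(-70)))²/(4*(-49 + 25*(-104/(-95) + 87/(-70)))²) = -282*(-2 + (-104*(-1/95) + 87*(-1/70)))²/(4*(-49 + 25*(-104*(-1/95) + 87*(-1/70)))²) = -282*(-2 + (104/95 - 87/70))²/(4*(-49 + 25*(104/95 - 87/70))²) = -282*(-2 - 197/1330)²/(4*(-49 + 25*(-197/1330))²) = -282*8162449/(7075600*(-49 - 985/266)²) = -282/(4*(-14019/266)²*(1768900/8162449)) = -282/(4*(196532361/70756)*(1768900/8162449)) = -282/19653236100/8162449 = -282*8162449/19653236100 = -383635103/3275539350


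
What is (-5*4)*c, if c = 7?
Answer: -140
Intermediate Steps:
(-5*4)*c = -5*4*7 = -20*7 = -140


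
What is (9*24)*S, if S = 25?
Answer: 5400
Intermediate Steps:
(9*24)*S = (9*24)*25 = 216*25 = 5400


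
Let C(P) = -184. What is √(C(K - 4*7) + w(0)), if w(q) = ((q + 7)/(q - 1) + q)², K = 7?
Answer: 3*I*√15 ≈ 11.619*I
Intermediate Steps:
w(q) = (q + (7 + q)/(-1 + q))² (w(q) = ((7 + q)/(-1 + q) + q)² = (q + (7 + q)/(-1 + q))²)
√(C(K - 4*7) + w(0)) = √(-184 + (7 + 0²)²/(-1 + 0)²) = √(-184 + (7 + 0)²/(-1)²) = √(-184 + 1*7²) = √(-184 + 1*49) = √(-184 + 49) = √(-135) = 3*I*√15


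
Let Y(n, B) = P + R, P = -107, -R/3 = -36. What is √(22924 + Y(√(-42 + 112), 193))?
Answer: 5*√917 ≈ 151.41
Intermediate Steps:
R = 108 (R = -3*(-36) = 108)
Y(n, B) = 1 (Y(n, B) = -107 + 108 = 1)
√(22924 + Y(√(-42 + 112), 193)) = √(22924 + 1) = √22925 = 5*√917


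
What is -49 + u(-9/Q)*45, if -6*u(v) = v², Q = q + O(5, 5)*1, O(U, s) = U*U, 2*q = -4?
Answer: -53057/1058 ≈ -50.148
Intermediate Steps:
q = -2 (q = (½)*(-4) = -2)
O(U, s) = U²
Q = 23 (Q = -2 + 5²*1 = -2 + 25*1 = -2 + 25 = 23)
u(v) = -v²/6
-49 + u(-9/Q)*45 = -49 - (-9/23)²/6*45 = -49 - ⅙*81/529*45 = -49 - 27/1058*45 = -49 - 1215/1058 = -53057/1058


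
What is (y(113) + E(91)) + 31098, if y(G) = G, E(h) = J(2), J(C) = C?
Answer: 31213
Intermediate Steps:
E(h) = 2
(y(113) + E(91)) + 31098 = (113 + 2) + 31098 = 115 + 31098 = 31213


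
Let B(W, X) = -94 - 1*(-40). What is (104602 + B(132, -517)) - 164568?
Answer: -60020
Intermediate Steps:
B(W, X) = -54 (B(W, X) = -94 + 40 = -54)
(104602 + B(132, -517)) - 164568 = (104602 - 54) - 164568 = 104548 - 164568 = -60020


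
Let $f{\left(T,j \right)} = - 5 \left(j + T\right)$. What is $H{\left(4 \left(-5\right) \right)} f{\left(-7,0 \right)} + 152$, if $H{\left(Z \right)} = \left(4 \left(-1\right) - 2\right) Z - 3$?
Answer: $4247$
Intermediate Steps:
$f{\left(T,j \right)} = - 5 T - 5 j$ ($f{\left(T,j \right)} = - 5 \left(T + j\right) = - 5 T - 5 j$)
$H{\left(Z \right)} = -3 - 6 Z$ ($H{\left(Z \right)} = \left(-4 - 2\right) Z - 3 = - 6 Z - 3 = -3 - 6 Z$)
$H{\left(4 \left(-5\right) \right)} f{\left(-7,0 \right)} + 152 = \left(-3 - 6 \cdot 4 \left(-5\right)\right) \left(\left(-5\right) \left(-7\right) - 0\right) + 152 = \left(-3 - -120\right) \left(35 + 0\right) + 152 = \left(-3 + 120\right) 35 + 152 = 117 \cdot 35 + 152 = 4095 + 152 = 4247$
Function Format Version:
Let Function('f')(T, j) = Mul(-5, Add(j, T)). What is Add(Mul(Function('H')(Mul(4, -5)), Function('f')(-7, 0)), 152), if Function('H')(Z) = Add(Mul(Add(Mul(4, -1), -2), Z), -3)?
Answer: 4247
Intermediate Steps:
Function('f')(T, j) = Add(Mul(-5, T), Mul(-5, j)) (Function('f')(T, j) = Mul(-5, Add(T, j)) = Add(Mul(-5, T), Mul(-5, j)))
Function('H')(Z) = Add(-3, Mul(-6, Z)) (Function('H')(Z) = Add(Mul(Add(-4, -2), Z), -3) = Add(Mul(-6, Z), -3) = Add(-3, Mul(-6, Z)))
Add(Mul(Function('H')(Mul(4, -5)), Function('f')(-7, 0)), 152) = Add(Mul(Add(-3, Mul(-6, Mul(4, -5))), Add(Mul(-5, -7), Mul(-5, 0))), 152) = Add(Mul(Add(-3, Mul(-6, -20)), Add(35, 0)), 152) = Add(Mul(Add(-3, 120), 35), 152) = Add(Mul(117, 35), 152) = Add(4095, 152) = 4247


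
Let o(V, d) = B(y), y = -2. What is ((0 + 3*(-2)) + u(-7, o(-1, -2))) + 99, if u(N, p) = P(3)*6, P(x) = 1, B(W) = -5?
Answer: 99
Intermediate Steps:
o(V, d) = -5
u(N, p) = 6 (u(N, p) = 1*6 = 6)
((0 + 3*(-2)) + u(-7, o(-1, -2))) + 99 = ((0 + 3*(-2)) + 6) + 99 = ((0 - 6) + 6) + 99 = (-6 + 6) + 99 = 0 + 99 = 99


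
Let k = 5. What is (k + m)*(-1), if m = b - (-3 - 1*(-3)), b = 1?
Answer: -6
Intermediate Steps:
m = 1 (m = 1 - (-3 - 1*(-3)) = 1 - (-3 + 3) = 1 - 1*0 = 1 + 0 = 1)
(k + m)*(-1) = (5 + 1)*(-1) = 6*(-1) = -6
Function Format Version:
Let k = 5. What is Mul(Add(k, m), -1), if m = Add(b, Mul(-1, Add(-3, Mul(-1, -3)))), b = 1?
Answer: -6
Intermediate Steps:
m = 1 (m = Add(1, Mul(-1, Add(-3, Mul(-1, -3)))) = Add(1, Mul(-1, Add(-3, 3))) = Add(1, Mul(-1, 0)) = Add(1, 0) = 1)
Mul(Add(k, m), -1) = Mul(Add(5, 1), -1) = Mul(6, -1) = -6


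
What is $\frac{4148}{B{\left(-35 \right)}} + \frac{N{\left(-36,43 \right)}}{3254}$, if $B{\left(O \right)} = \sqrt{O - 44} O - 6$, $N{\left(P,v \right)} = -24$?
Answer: $\frac{28 \left(- 15 \sqrt{79} + 241031 i\right)}{1627 \left(- 6 i + 35 \sqrt{79}\right)} \approx -0.26445 + 13.329 i$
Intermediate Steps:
$B{\left(O \right)} = -6 + O \sqrt{-44 + O}$ ($B{\left(O \right)} = \sqrt{-44 + O} O - 6 = O \sqrt{-44 + O} - 6 = -6 + O \sqrt{-44 + O}$)
$\frac{4148}{B{\left(-35 \right)}} + \frac{N{\left(-36,43 \right)}}{3254} = \frac{4148}{-6 - 35 \sqrt{-44 - 35}} - \frac{24}{3254} = \frac{4148}{-6 - 35 \sqrt{-79}} - \frac{12}{1627} = \frac{4148}{-6 - 35 i \sqrt{79}} - \frac{12}{1627} = - \frac{12}{1627} + \frac{4148}{-6 - 35 i \sqrt{79}}$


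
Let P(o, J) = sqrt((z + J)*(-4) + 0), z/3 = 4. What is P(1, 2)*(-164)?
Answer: -328*I*sqrt(14) ≈ -1227.3*I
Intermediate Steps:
z = 12 (z = 3*4 = 12)
P(o, J) = sqrt(-48 - 4*J) (P(o, J) = sqrt((12 + J)*(-4) + 0) = sqrt((-48 - 4*J) + 0) = sqrt(-48 - 4*J))
P(1, 2)*(-164) = (2*sqrt(-12 - 1*2))*(-164) = (2*sqrt(-12 - 2))*(-164) = (2*sqrt(-14))*(-164) = (2*(I*sqrt(14)))*(-164) = (2*I*sqrt(14))*(-164) = -328*I*sqrt(14)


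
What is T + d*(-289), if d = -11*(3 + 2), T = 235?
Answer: 16130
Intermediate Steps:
d = -55 (d = -11*5 = -55)
T + d*(-289) = 235 - 55*(-289) = 235 + 15895 = 16130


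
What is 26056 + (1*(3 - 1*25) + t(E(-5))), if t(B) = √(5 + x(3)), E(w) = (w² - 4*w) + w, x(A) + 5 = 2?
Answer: 26034 + √2 ≈ 26035.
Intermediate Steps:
x(A) = -3 (x(A) = -5 + 2 = -3)
E(w) = w² - 3*w
t(B) = √2 (t(B) = √(5 - 3) = √2)
26056 + (1*(3 - 1*25) + t(E(-5))) = 26056 + (1*(3 - 1*25) + √2) = 26056 + (1*(3 - 25) + √2) = 26056 + (1*(-22) + √2) = 26056 + (-22 + √2) = 26034 + √2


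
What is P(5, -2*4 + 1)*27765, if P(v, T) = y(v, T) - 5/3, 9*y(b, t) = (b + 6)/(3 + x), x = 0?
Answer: -104890/3 ≈ -34963.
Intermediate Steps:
y(b, t) = 2/9 + b/27 (y(b, t) = ((b + 6)/(3 + 0))/9 = ((6 + b)/3)/9 = ((6 + b)*(1/3))/9 = (2 + b/3)/9 = 2/9 + b/27)
P(v, T) = -13/9 + v/27 (P(v, T) = (2/9 + v/27) - 5/3 = -13/9 + v/27)
P(5, -2*4 + 1)*27765 = (-13/9 + (1/27)*5)*27765 = (-13/9 + 5/27)*27765 = -34/27*27765 = -104890/3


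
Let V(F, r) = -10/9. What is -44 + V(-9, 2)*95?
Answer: -1346/9 ≈ -149.56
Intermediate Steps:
V(F, r) = -10/9 (V(F, r) = -10*⅑ = -10/9)
-44 + V(-9, 2)*95 = -44 - 10/9*95 = -44 - 950/9 = -1346/9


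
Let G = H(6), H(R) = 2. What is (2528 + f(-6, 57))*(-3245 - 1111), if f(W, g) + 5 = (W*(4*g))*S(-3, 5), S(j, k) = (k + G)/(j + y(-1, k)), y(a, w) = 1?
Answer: -31846716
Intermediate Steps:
G = 2
S(j, k) = (2 + k)/(1 + j) (S(j, k) = (k + 2)/(j + 1) = (2 + k)/(1 + j))
f(W, g) = -5 - 14*W*g (f(W, g) = -5 + (W*(4*g))*((2 + 5)/(1 - 3)) = -5 + (4*W*g)*(7/(-2)) = -5 + (4*W*g)*(-½*7) = -5 + (4*W*g)*(-7/2) = -5 - 14*W*g)
(2528 + f(-6, 57))*(-3245 - 1111) = (2528 + (-5 - 14*(-6)*57))*(-3245 - 1111) = (2528 + (-5 + 4788))*(-4356) = (2528 + 4783)*(-4356) = 7311*(-4356) = -31846716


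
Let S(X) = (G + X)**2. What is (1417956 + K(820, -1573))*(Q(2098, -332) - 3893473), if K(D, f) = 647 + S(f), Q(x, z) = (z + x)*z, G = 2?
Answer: -17411329491540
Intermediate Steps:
Q(x, z) = z*(x + z) (Q(x, z) = (x + z)*z = z*(x + z))
S(X) = (2 + X)**2
K(D, f) = 647 + (2 + f)**2
(1417956 + K(820, -1573))*(Q(2098, -332) - 3893473) = (1417956 + (647 + (2 - 1573)**2))*(-332*(2098 - 332) - 3893473) = (1417956 + (647 + (-1571)**2))*(-332*1766 - 3893473) = (1417956 + (647 + 2468041))*(-586312 - 3893473) = (1417956 + 2468688)*(-4479785) = 3886644*(-4479785) = -17411329491540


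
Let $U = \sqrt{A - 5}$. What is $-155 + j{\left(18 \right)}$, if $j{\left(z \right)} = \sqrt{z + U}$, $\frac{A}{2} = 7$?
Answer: $-155 + \sqrt{21} \approx -150.42$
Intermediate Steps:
$A = 14$ ($A = 2 \cdot 7 = 14$)
$U = 3$ ($U = \sqrt{14 - 5} = \sqrt{9} = 3$)
$j{\left(z \right)} = \sqrt{3 + z}$ ($j{\left(z \right)} = \sqrt{z + 3} = \sqrt{3 + z}$)
$-155 + j{\left(18 \right)} = -155 + \sqrt{3 + 18} = -155 + \sqrt{21}$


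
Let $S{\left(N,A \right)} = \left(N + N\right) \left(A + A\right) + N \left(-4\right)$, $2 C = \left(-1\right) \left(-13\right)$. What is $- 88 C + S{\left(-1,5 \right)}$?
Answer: $-588$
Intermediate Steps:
$C = \frac{13}{2}$ ($C = \frac{\left(-1\right) \left(-13\right)}{2} = \frac{1}{2} \cdot 13 = \frac{13}{2} \approx 6.5$)
$S{\left(N,A \right)} = - 4 N + 4 A N$ ($S{\left(N,A \right)} = 2 N 2 A - 4 N = 4 A N - 4 N = - 4 N + 4 A N$)
$- 88 C + S{\left(-1,5 \right)} = \left(-88\right) \frac{13}{2} + 4 \left(-1\right) \left(-1 + 5\right) = -572 + 4 \left(-1\right) 4 = -572 - 16 = -588$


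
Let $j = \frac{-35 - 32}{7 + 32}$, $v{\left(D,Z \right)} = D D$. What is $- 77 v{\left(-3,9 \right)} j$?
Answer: $\frac{15477}{13} \approx 1190.5$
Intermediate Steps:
$v{\left(D,Z \right)} = D^{2}$
$j = - \frac{67}{39} \approx -1.7179$
$- 77 v{\left(-3,9 \right)} j = - 77 \left(-3\right)^{2} \left(- \frac{67}{39}\right) = \left(-77\right) 9 \left(- \frac{67}{39}\right) = \left(-693\right) \left(- \frac{67}{39}\right) = \frac{15477}{13}$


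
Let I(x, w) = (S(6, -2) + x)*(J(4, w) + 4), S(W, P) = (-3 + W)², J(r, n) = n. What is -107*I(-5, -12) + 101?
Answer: 3525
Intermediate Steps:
I(x, w) = (4 + w)*(9 + x) (I(x, w) = ((-3 + 6)² + x)*(w + 4) = (3² + x)*(4 + w) = (9 + x)*(4 + w) = (4 + w)*(9 + x))
-107*I(-5, -12) + 101 = -107*(36 + 4*(-5) + 9*(-12) - 12*(-5)) + 101 = -107*(36 - 20 - 108 + 60) + 101 = -107*(-32) + 101 = 3424 + 101 = 3525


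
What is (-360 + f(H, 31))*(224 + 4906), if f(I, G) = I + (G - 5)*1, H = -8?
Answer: -1754460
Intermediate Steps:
f(I, G) = -5 + G + I (f(I, G) = I + (-5 + G)*1 = I + (-5 + G) = -5 + G + I)
(-360 + f(H, 31))*(224 + 4906) = (-360 + (-5 + 31 - 8))*(224 + 4906) = (-360 + 18)*5130 = -342*5130 = -1754460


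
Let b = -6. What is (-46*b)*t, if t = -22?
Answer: -6072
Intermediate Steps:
(-46*b)*t = -46*(-6)*(-22) = 276*(-22) = -6072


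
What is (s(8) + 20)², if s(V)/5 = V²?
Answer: 115600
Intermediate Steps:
s(V) = 5*V²
(s(8) + 20)² = (5*8² + 20)² = (5*64 + 20)² = (320 + 20)² = 340² = 115600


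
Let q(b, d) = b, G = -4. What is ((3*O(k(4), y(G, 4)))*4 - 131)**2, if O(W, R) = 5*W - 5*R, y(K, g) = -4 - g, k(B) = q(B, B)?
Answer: 346921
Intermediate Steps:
k(B) = B
O(W, R) = -5*R + 5*W
((3*O(k(4), y(G, 4)))*4 - 131)**2 = ((3*(-5*(-4 - 1*4) + 5*4))*4 - 131)**2 = ((3*(-5*(-4 - 4) + 20))*4 - 131)**2 = ((3*(-5*(-8) + 20))*4 - 131)**2 = ((3*(40 + 20))*4 - 131)**2 = ((3*60)*4 - 131)**2 = (180*4 - 131)**2 = (720 - 131)**2 = 589**2 = 346921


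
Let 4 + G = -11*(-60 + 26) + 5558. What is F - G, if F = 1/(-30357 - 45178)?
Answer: -447771481/75535 ≈ -5928.0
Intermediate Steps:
G = 5928 (G = -4 + (-11*(-60 + 26) + 5558) = -4 + (-11*(-34) + 5558) = -4 + (374 + 5558) = -4 + 5932 = 5928)
F = -1/75535 (F = 1/(-75535) = -1/75535 ≈ -1.3239e-5)
F - G = -1/75535 - 1*5928 = -1/75535 - 5928 = -447771481/75535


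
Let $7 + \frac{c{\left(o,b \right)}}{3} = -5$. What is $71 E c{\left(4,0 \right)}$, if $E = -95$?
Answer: $242820$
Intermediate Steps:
$c{\left(o,b \right)} = -36$ ($c{\left(o,b \right)} = -21 + 3 \left(-5\right) = -21 - 15 = -36$)
$71 E c{\left(4,0 \right)} = 71 \left(-95\right) \left(-36\right) = \left(-6745\right) \left(-36\right) = 242820$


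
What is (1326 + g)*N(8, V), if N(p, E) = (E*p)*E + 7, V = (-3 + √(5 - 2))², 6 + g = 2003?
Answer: 6722429 - 3828096*√3 ≈ 91972.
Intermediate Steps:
g = 1997 (g = -6 + 2003 = 1997)
V = (-3 + √3)² ≈ 1.6077
N(p, E) = 7 + p*E² (N(p, E) = p*E² + 7 = 7 + p*E²)
(1326 + g)*N(8, V) = (1326 + 1997)*(7 + 8*((3 - √3)²)²) = 3323*(7 + 8*(3 - √3)⁴) = 23261 + 26584*(3 - √3)⁴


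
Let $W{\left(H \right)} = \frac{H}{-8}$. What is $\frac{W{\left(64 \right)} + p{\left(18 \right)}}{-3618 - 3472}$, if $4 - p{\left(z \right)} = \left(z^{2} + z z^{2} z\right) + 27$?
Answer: $\frac{105331}{7090} \approx 14.856$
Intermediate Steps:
$p{\left(z \right)} = -23 - z^{2} - z^{4}$ ($p{\left(z \right)} = 4 - \left(\left(z^{2} + z z^{2} z\right) + 27\right) = 4 - \left(\left(z^{2} + z^{3} z\right) + 27\right) = 4 - \left(\left(z^{2} + z^{4}\right) + 27\right) = 4 - \left(27 + z^{2} + z^{4}\right) = -23 - z^{2} - z^{4}$)
$W{\left(H \right)} = - \frac{H}{8}$ ($W{\left(H \right)} = H \left(- \frac{1}{8}\right) = - \frac{H}{8}$)
$\frac{W{\left(64 \right)} + p{\left(18 \right)}}{-3618 - 3472} = \frac{\left(- \frac{1}{8}\right) 64 - 105323}{-3618 - 3472} = \frac{-8 - 105323}{-7090} = \left(-8 - 105323\right) \left(- \frac{1}{7090}\right) = \left(-105331\right) \left(- \frac{1}{7090}\right) = \frac{105331}{7090}$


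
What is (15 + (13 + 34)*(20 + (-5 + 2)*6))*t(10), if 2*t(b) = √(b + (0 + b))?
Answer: 109*√5 ≈ 243.73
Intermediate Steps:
t(b) = √2*√b/2 (t(b) = √(b + (0 + b))/2 = √(b + b)/2 = √(2*b)/2 = (√2*√b)/2 = √2*√b/2)
(15 + (13 + 34)*(20 + (-5 + 2)*6))*t(10) = (15 + (13 + 34)*(20 + (-5 + 2)*6))*(√2*√10/2) = (15 + 47*(20 - 3*6))*√5 = (15 + 47*(20 - 18))*√5 = (15 + 47*2)*√5 = (15 + 94)*√5 = 109*√5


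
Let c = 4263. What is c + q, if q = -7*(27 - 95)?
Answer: 4739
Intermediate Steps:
q = 476 (q = -7*(-68) = 476)
c + q = 4263 + 476 = 4739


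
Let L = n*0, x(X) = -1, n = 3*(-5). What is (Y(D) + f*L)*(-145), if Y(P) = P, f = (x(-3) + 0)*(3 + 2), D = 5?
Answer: -725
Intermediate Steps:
n = -15
f = -5 (f = (-1 + 0)*(3 + 2) = -1*5 = -5)
L = 0 (L = -15*0 = 0)
(Y(D) + f*L)*(-145) = (5 - 5*0)*(-145) = (5 + 0)*(-145) = 5*(-145) = -725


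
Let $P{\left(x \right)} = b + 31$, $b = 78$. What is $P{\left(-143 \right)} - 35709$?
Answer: $-35600$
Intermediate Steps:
$P{\left(x \right)} = 109$ ($P{\left(x \right)} = 78 + 31 = 109$)
$P{\left(-143 \right)} - 35709 = 109 - 35709 = -35600$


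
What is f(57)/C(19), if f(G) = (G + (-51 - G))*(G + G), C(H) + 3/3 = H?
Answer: -323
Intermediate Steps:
C(H) = -1 + H
f(G) = -102*G
f(57)/C(19) = (-102*57)/(-1 + 19) = -5814/18 = -5814*1/18 = -323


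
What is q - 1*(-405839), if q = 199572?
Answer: 605411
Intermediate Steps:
q - 1*(-405839) = 199572 - 1*(-405839) = 199572 + 405839 = 605411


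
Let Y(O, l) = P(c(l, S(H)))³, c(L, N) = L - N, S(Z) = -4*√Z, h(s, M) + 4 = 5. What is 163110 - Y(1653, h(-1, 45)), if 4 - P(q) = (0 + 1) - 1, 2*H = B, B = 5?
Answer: 163046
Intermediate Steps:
h(s, M) = 1 (h(s, M) = -4 + 5 = 1)
H = 5/2 (H = (½)*5 = 5/2 ≈ 2.5000)
P(q) = 4 (P(q) = 4 - ((0 + 1) - 1) = 4 - (1 - 1) = 4 - 1*0 = 4 + 0 = 4)
Y(O, l) = 64 (Y(O, l) = 4³ = 64)
163110 - Y(1653, h(-1, 45)) = 163110 - 1*64 = 163110 - 64 = 163046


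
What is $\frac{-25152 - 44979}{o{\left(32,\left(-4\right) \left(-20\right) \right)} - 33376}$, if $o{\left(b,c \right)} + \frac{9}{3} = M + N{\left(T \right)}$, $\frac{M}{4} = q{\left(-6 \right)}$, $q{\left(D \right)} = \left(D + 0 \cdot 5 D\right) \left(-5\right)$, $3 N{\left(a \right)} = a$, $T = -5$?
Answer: $\frac{210393}{99782} \approx 2.1085$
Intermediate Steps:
$N{\left(a \right)} = \frac{a}{3}$
$q{\left(D \right)} = - 5 D$ ($q{\left(D \right)} = \left(D + 0 D\right) \left(-5\right) = \left(D + 0\right) \left(-5\right) = D \left(-5\right) = - 5 D$)
$M = 120$ ($M = 4 \left(\left(-5\right) \left(-6\right)\right) = 4 \cdot 30 = 120$)
$o{\left(b,c \right)} = \frac{346}{3}$ ($o{\left(b,c \right)} = -3 + \left(120 + \frac{1}{3} \left(-5\right)\right) = -3 + \left(120 - \frac{5}{3}\right) = -3 + \frac{355}{3} = \frac{346}{3}$)
$\frac{-25152 - 44979}{o{\left(32,\left(-4\right) \left(-20\right) \right)} - 33376} = \frac{-25152 - 44979}{\frac{346}{3} - 33376} = - \frac{70131}{- \frac{99782}{3}} = \left(-70131\right) \left(- \frac{3}{99782}\right) = \frac{210393}{99782}$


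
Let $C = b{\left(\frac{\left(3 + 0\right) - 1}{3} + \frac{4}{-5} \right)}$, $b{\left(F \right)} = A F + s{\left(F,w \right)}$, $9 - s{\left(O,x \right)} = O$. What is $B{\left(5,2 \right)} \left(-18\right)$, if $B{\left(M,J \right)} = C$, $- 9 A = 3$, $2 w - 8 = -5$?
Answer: $- \frac{826}{5} \approx -165.2$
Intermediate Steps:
$w = \frac{3}{2}$ ($w = 4 + \frac{1}{2} \left(-5\right) = 4 - \frac{5}{2} = \frac{3}{2} \approx 1.5$)
$s{\left(O,x \right)} = 9 - O$
$A = - \frac{1}{3}$ ($A = \left(- \frac{1}{9}\right) 3 = - \frac{1}{3} \approx -0.33333$)
$b{\left(F \right)} = 9 - \frac{4 F}{3}$ ($b{\left(F \right)} = - \frac{F}{3} - \left(-9 + F\right) = 9 - \frac{4 F}{3}$)
$C = \frac{413}{45}$ ($C = 9 - \frac{4 \left(\frac{\left(3 + 0\right) - 1}{3} + \frac{4}{-5}\right)}{3} = 9 - \frac{4 \left(\left(3 - 1\right) \frac{1}{3} + 4 \left(- \frac{1}{5}\right)\right)}{3} = 9 - \frac{4 \left(2 \cdot \frac{1}{3} - \frac{4}{5}\right)}{3} = 9 - \frac{4 \left(\frac{2}{3} - \frac{4}{5}\right)}{3} = 9 - - \frac{8}{45} = 9 + \frac{8}{45} = \frac{413}{45} \approx 9.1778$)
$B{\left(M,J \right)} = \frac{413}{45}$
$B{\left(5,2 \right)} \left(-18\right) = \frac{413}{45} \left(-18\right) = - \frac{826}{5}$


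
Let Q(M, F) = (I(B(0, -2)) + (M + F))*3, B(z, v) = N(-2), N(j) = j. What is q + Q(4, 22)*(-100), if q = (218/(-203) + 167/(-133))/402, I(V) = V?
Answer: -3721236595/516838 ≈ -7200.0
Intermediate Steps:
B(z, v) = -2
Q(M, F) = -6 + 3*F + 3*M (Q(M, F) = (-2 + (M + F))*3 = (-2 + (F + M))*3 = (-2 + F + M)*3 = -6 + 3*F + 3*M)
q = -2995/516838 (q = (218*(-1/203) + 167*(-1/133))*(1/402) = (-218/203 - 167/133)*(1/402) = -8985/3857*1/402 = -2995/516838 ≈ -0.0057949)
q + Q(4, 22)*(-100) = -2995/516838 + (-6 + 3*22 + 3*4)*(-100) = -2995/516838 + (-6 + 66 + 12)*(-100) = -2995/516838 + 72*(-100) = -2995/516838 - 7200 = -3721236595/516838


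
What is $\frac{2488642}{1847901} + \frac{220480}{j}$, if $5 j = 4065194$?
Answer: $\frac{6076969294474}{3756038028897} \approx 1.6179$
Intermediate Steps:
$j = \frac{4065194}{5}$ ($j = \frac{1}{5} \cdot 4065194 = \frac{4065194}{5} \approx 8.1304 \cdot 10^{5}$)
$\frac{2488642}{1847901} + \frac{220480}{j} = \frac{2488642}{1847901} + \frac{220480}{\frac{4065194}{5}} = 2488642 \cdot \frac{1}{1847901} + 220480 \cdot \frac{5}{4065194} = \frac{2488642}{1847901} + \frac{551200}{2032597} = \frac{6076969294474}{3756038028897}$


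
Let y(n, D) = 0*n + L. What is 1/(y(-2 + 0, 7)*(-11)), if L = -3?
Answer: 1/33 ≈ 0.030303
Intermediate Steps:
y(n, D) = -3 (y(n, D) = 0*n - 3 = 0 - 3 = -3)
1/(y(-2 + 0, 7)*(-11)) = 1/(-3*(-11)) = 1/33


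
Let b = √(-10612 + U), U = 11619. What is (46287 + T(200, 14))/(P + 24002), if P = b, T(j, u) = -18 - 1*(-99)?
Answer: 1112924736/576094997 - 46368*√1007/576094997 ≈ 1.9293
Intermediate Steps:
T(j, u) = 81 (T(j, u) = -18 + 99 = 81)
b = √1007 (b = √(-10612 + 11619) = √1007 ≈ 31.733)
P = √1007 ≈ 31.733
(46287 + T(200, 14))/(P + 24002) = (46287 + 81)/(√1007 + 24002) = 46368/(24002 + √1007)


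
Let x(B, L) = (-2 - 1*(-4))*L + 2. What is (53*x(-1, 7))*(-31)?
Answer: -26288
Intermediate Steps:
x(B, L) = 2 + 2*L (x(B, L) = (-2 + 4)*L + 2 = 2*L + 2 = 2 + 2*L)
(53*x(-1, 7))*(-31) = (53*(2 + 2*7))*(-31) = (53*(2 + 14))*(-31) = (53*16)*(-31) = 848*(-31) = -26288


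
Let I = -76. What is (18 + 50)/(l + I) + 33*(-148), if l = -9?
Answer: -24424/5 ≈ -4884.8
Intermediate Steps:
(18 + 50)/(l + I) + 33*(-148) = (18 + 50)/(-9 - 76) + 33*(-148) = 68/(-85) - 4884 = 68*(-1/85) - 4884 = -⅘ - 4884 = -24424/5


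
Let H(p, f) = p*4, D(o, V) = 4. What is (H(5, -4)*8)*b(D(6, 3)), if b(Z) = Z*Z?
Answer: 2560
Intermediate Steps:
b(Z) = Z²
H(p, f) = 4*p
(H(5, -4)*8)*b(D(6, 3)) = ((4*5)*8)*4² = (20*8)*16 = 160*16 = 2560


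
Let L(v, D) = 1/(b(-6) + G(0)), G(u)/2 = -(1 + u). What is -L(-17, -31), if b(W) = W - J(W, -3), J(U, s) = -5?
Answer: 1/3 ≈ 0.33333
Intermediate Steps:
b(W) = 5 + W (b(W) = W - 1*(-5) = W + 5 = 5 + W)
G(u) = -2 - 2*u (G(u) = 2*(-(1 + u)) = 2*(-1 - u) = -2 - 2*u)
L(v, D) = -1/3 (L(v, D) = 1/((5 - 6) + (-2 - 2*0)) = 1/(-1 + (-2 + 0)) = 1/(-1 - 2) = 1/(-3) = -1/3)
-L(-17, -31) = -1*(-1/3) = 1/3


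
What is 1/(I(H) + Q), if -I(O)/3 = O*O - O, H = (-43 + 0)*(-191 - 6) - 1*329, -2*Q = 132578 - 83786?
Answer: -1/198876462 ≈ -5.0282e-9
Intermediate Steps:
Q = -24396 (Q = -(132578 - 83786)/2 = -1/2*48792 = -24396)
H = 8142 (H = -43*(-197) - 329 = 8471 - 329 = 8142)
I(O) = -3*O**2 + 3*O (I(O) = -3*(O*O - O) = -3*(O**2 - O) = -3*O**2 + 3*O)
1/(I(H) + Q) = 1/(3*8142*(1 - 1*8142) - 24396) = 1/(3*8142*(1 - 8142) - 24396) = 1/(3*8142*(-8141) - 24396) = 1/(-198852066 - 24396) = 1/(-198876462) = -1/198876462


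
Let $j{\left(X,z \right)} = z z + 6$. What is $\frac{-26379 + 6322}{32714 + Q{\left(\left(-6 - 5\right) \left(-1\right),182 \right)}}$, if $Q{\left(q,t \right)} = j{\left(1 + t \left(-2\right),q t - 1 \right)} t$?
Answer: $- \frac{20057}{728761988} \approx -2.7522 \cdot 10^{-5}$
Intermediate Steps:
$j{\left(X,z \right)} = 6 + z^{2}$ ($j{\left(X,z \right)} = z^{2} + 6 = 6 + z^{2}$)
$Q{\left(q,t \right)} = t \left(6 + \left(-1 + q t\right)^{2}\right)$ ($Q{\left(q,t \right)} = \left(6 + \left(q t - 1\right)^{2}\right) t = \left(6 + \left(-1 + q t\right)^{2}\right) t = t \left(6 + \left(-1 + q t\right)^{2}\right)$)
$\frac{-26379 + 6322}{32714 + Q{\left(\left(-6 - 5\right) \left(-1\right),182 \right)}} = \frac{-26379 + 6322}{32714 + 182 \left(6 + \left(-1 + \left(-6 - 5\right) \left(-1\right) 182\right)^{2}\right)} = - \frac{20057}{32714 + 182 \left(6 + \left(-1 + \left(-11\right) \left(-1\right) 182\right)^{2}\right)} = - \frac{20057}{32714 + 182 \left(6 + \left(-1 + 11 \cdot 182\right)^{2}\right)} = - \frac{20057}{32714 + 182 \left(6 + \left(-1 + 2002\right)^{2}\right)} = - \frac{20057}{32714 + 182 \left(6 + 2001^{2}\right)} = - \frac{20057}{32714 + 182 \left(6 + 4004001\right)} = - \frac{20057}{32714 + 182 \cdot 4004007} = - \frac{20057}{32714 + 728729274} = - \frac{20057}{728761988}$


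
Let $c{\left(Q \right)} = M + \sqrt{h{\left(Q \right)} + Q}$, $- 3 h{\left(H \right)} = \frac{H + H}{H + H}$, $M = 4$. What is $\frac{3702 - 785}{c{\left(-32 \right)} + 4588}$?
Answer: $\frac{40184592}{63259489} - \frac{2917 i \sqrt{291}}{63259489} \approx 0.63523 - 0.00078661 i$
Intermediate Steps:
$h{\left(H \right)} = - \frac{1}{3}$ ($h{\left(H \right)} = - \frac{\left(H + H\right) \frac{1}{H + H}}{3} = - \frac{2 H \frac{1}{2 H}}{3} = \left(- \frac{1}{3}\right) 1 = - \frac{1}{3}$)
$c{\left(Q \right)} = 4 + \sqrt{- \frac{1}{3} + Q}$
$\frac{3702 - 785}{c{\left(-32 \right)} + 4588} = \frac{3702 - 785}{\left(4 + \frac{\sqrt{-3 + 9 \left(-32\right)}}{3}\right) + 4588} = \frac{2917}{\left(4 + \frac{\sqrt{-3 - 288}}{3}\right) + 4588} = \frac{2917}{\left(4 + \frac{\sqrt{-291}}{3}\right) + 4588} = \frac{2917}{\left(4 + \frac{i \sqrt{291}}{3}\right) + 4588} = \frac{2917}{4592 + \frac{i \sqrt{291}}{3}}$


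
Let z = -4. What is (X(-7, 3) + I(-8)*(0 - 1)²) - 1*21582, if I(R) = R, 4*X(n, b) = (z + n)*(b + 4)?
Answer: -86437/4 ≈ -21609.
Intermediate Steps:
X(n, b) = (-4 + n)*(4 + b)/4 (X(n, b) = ((-4 + n)*(b + 4))/4 = ((-4 + n)*(4 + b))/4 = (-4 + n)*(4 + b)/4)
(X(-7, 3) + I(-8)*(0 - 1)²) - 1*21582 = ((-4 - 7 - 1*3 + (¼)*3*(-7)) - 8*(0 - 1)²) - 1*21582 = ((-4 - 7 - 3 - 21/4) - 8*(-1)²) - 21582 = (-77/4 - 8*1) - 21582 = (-77/4 - 8) - 21582 = -109/4 - 21582 = -86437/4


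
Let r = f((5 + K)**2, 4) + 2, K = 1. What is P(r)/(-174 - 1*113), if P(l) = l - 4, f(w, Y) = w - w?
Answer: 2/287 ≈ 0.0069686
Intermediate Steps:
f(w, Y) = 0
r = 2 (r = 0 + 2 = 2)
P(l) = -4 + l
P(r)/(-174 - 1*113) = (-4 + 2)/(-174 - 1*113) = -2/(-174 - 113) = -2/(-287) = -2*(-1/287) = 2/287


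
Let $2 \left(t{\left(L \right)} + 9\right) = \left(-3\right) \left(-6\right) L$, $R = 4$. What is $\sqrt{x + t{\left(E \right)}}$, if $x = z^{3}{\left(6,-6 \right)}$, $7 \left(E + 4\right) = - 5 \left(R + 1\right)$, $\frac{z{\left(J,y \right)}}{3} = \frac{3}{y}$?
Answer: $\frac{3 i \sqrt{7014}}{28} \approx 8.9732 i$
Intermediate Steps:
$z{\left(J,y \right)} = \frac{9}{y}$ ($z{\left(J,y \right)} = 3 \frac{3}{y} = \frac{9}{y}$)
$E = - \frac{53}{7}$ ($E = -4 + \frac{\left(-5\right) \left(4 + 1\right)}{7} = -4 + \frac{\left(-5\right) 5}{7} = -4 + \frac{1}{7} \left(-25\right) = -4 - \frac{25}{7} = - \frac{53}{7} \approx -7.5714$)
$t{\left(L \right)} = -9 + 9 L$ ($t{\left(L \right)} = -9 + \frac{\left(-3\right) \left(-6\right) L}{2} = -9 + \frac{18 L}{2} = -9 + 9 L$)
$x = - \frac{27}{8}$ ($x = \left(\frac{9}{-6}\right)^{3} = \left(9 \left(- \frac{1}{6}\right)\right)^{3} = \left(- \frac{3}{2}\right)^{3} = - \frac{27}{8} \approx -3.375$)
$\sqrt{x + t{\left(E \right)}} = \sqrt{- \frac{27}{8} + \left(-9 + 9 \left(- \frac{53}{7}\right)\right)} = \sqrt{- \frac{27}{8} - \frac{540}{7}} = \sqrt{- \frac{4509}{56}} = \frac{3 i \sqrt{7014}}{28}$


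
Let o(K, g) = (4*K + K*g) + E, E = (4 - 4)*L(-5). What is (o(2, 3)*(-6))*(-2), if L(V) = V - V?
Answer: 168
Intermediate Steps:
L(V) = 0
E = 0 (E = (4 - 4)*0 = 0*0 = 0)
o(K, g) = 4*K + K*g (o(K, g) = (4*K + K*g) + 0 = 4*K + K*g)
(o(2, 3)*(-6))*(-2) = ((2*(4 + 3))*(-6))*(-2) = ((2*7)*(-6))*(-2) = (14*(-6))*(-2) = -84*(-2) = 168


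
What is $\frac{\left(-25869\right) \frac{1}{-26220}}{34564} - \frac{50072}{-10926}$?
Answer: $\frac{7563156324409}{1650314173680} \approx 4.5829$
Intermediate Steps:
$\frac{\left(-25869\right) \frac{1}{-26220}}{34564} - \frac{50072}{-10926} = \left(-25869\right) \left(- \frac{1}{26220}\right) \frac{1}{34564} - - \frac{25036}{5463} = \frac{8623}{8740} \cdot \frac{1}{34564} + \frac{25036}{5463} = \frac{8623}{302089360} + \frac{25036}{5463} = \frac{7563156324409}{1650314173680}$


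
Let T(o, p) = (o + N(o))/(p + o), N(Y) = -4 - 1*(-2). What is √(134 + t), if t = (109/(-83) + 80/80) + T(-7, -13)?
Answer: √92406805/830 ≈ 11.582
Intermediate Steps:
N(Y) = -2 (N(Y) = -4 + 2 = -2)
T(o, p) = (-2 + o)/(o + p) (T(o, p) = (o - 2)/(p + o) = (-2 + o)/(o + p))
t = 227/1660 (t = (109/(-83) + 80/80) + (-2 - 7)/(-7 - 13) = (109*(-1/83) + 80*(1/80)) - 9/(-20) = (-109/83 + 1) - 1/20*(-9) = -26/83 + 9/20 = 227/1660 ≈ 0.13675)
√(134 + t) = √(134 + 227/1660) = √(222667/1660) = √92406805/830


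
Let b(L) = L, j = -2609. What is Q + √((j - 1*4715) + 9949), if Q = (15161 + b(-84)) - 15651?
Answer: -574 + 5*√105 ≈ -522.77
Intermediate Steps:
Q = -574 (Q = (15161 - 84) - 15651 = 15077 - 15651 = -574)
Q + √((j - 1*4715) + 9949) = -574 + √((-2609 - 1*4715) + 9949) = -574 + √((-2609 - 4715) + 9949) = -574 + √(-7324 + 9949) = -574 + √2625 = -574 + 5*√105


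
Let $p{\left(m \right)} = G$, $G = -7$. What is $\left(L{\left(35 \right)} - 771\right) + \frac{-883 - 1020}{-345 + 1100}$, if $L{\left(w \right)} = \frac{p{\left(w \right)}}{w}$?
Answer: $- \frac{584159}{755} \approx -773.72$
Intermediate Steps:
$p{\left(m \right)} = -7$
$L{\left(w \right)} = - \frac{7}{w}$
$\left(L{\left(35 \right)} - 771\right) + \frac{-883 - 1020}{-345 + 1100} = \left(- \frac{7}{35} - 771\right) + \frac{-883 - 1020}{-345 + 1100} = \left(\left(-7\right) \frac{1}{35} - 771\right) - \frac{1903}{755} = \left(- \frac{1}{5} - 771\right) - \frac{1903}{755} = - \frac{3856}{5} - \frac{1903}{755} = - \frac{584159}{755}$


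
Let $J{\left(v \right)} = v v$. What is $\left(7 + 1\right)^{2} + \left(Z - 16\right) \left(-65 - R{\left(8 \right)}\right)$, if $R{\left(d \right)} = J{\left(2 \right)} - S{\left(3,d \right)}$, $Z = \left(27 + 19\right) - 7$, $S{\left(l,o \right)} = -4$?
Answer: $-1615$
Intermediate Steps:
$J{\left(v \right)} = v^{2}$
$Z = 39$ ($Z = 46 - 7 = 39$)
$R{\left(d \right)} = 8$ ($R{\left(d \right)} = 2^{2} - -4 = 4 + 4 = 8$)
$\left(7 + 1\right)^{2} + \left(Z - 16\right) \left(-65 - R{\left(8 \right)}\right) = \left(7 + 1\right)^{2} + \left(39 - 16\right) \left(-65 - 8\right) = 8^{2} + \left(39 - 16\right) \left(-65 - 8\right) = 64 + 23 \left(-73\right) = 64 - 1679 = -1615$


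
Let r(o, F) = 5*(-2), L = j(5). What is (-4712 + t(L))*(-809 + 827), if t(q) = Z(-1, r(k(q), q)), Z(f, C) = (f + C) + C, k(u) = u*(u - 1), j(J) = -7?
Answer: -85194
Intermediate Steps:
L = -7
k(u) = u*(-1 + u)
r(o, F) = -10
Z(f, C) = f + 2*C (Z(f, C) = (C + f) + C = f + 2*C)
t(q) = -21 (t(q) = -1 + 2*(-10) = -1 - 20 = -21)
(-4712 + t(L))*(-809 + 827) = (-4712 - 21)*(-809 + 827) = -4733*18 = -85194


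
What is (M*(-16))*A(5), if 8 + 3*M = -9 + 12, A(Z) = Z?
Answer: 400/3 ≈ 133.33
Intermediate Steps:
M = -5/3 (M = -8/3 + (-9 + 12)/3 = -8/3 + (⅓)*3 = -8/3 + 1 = -5/3 ≈ -1.6667)
(M*(-16))*A(5) = -5/3*(-16)*5 = (80/3)*5 = 400/3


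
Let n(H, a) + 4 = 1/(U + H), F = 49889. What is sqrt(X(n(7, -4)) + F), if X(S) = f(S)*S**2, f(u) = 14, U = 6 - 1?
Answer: sqrt(7214942)/12 ≈ 223.84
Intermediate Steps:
U = 5
n(H, a) = -4 + 1/(5 + H)
X(S) = 14*S**2
sqrt(X(n(7, -4)) + F) = sqrt(14*((-19 - 4*7)/(5 + 7))**2 + 49889) = sqrt(14*((-19 - 28)/12)**2 + 49889) = sqrt(14*((1/12)*(-47))**2 + 49889) = sqrt(14*(-47/12)**2 + 49889) = sqrt(14*(2209/144) + 49889) = sqrt(15463/72 + 49889) = sqrt(3607471/72) = sqrt(7214942)/12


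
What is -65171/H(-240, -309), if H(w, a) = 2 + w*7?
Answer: 65171/1678 ≈ 38.839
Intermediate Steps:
H(w, a) = 2 + 7*w
-65171/H(-240, -309) = -65171/(2 + 7*(-240)) = -65171/(2 - 1680) = -65171/(-1678) = -65171*(-1/1678) = 65171/1678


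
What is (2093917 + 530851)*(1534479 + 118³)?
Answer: 8340229192448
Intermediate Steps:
(2093917 + 530851)*(1534479 + 118³) = 2624768*(1534479 + 1643032) = 2624768*3177511 = 8340229192448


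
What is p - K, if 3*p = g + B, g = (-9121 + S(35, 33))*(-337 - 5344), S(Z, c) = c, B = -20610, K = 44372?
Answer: 51475202/3 ≈ 1.7158e+7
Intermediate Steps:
g = 51628928 (g = (-9121 + 33)*(-337 - 5344) = -9088*(-5681) = 51628928)
p = 51608318/3 (p = (51628928 - 20610)/3 = (1/3)*51608318 = 51608318/3 ≈ 1.7203e+7)
p - K = 51608318/3 - 1*44372 = 51608318/3 - 44372 = 51475202/3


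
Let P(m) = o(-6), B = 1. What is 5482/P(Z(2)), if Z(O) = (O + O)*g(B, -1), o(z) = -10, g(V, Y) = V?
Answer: -2741/5 ≈ -548.20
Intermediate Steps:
Z(O) = 2*O (Z(O) = (O + O)*1 = (2*O)*1 = 2*O)
P(m) = -10
5482/P(Z(2)) = 5482/(-10) = 5482*(-⅒) = -2741/5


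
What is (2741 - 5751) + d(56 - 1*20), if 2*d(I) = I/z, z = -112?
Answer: -168569/56 ≈ -3010.2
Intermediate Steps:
d(I) = -I/224 (d(I) = (I/(-112))/2 = (I*(-1/112))/2 = (-I/112)/2 = -I/224)
(2741 - 5751) + d(56 - 1*20) = (2741 - 5751) - (56 - 1*20)/224 = -3010 - (56 - 20)/224 = -3010 - 1/224*36 = -3010 - 9/56 = -168569/56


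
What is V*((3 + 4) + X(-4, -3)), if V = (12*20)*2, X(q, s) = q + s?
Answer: 0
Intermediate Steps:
V = 480 (V = 240*2 = 480)
V*((3 + 4) + X(-4, -3)) = 480*((3 + 4) + (-4 - 3)) = 480*(7 - 7) = 480*0 = 0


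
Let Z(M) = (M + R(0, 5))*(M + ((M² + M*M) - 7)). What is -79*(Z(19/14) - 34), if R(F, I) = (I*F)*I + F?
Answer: 993346/343 ≈ 2896.1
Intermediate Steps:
R(F, I) = F + F*I² (R(F, I) = (F*I)*I + F = F*I² + F = F + F*I²)
Z(M) = M*(-7 + M + 2*M²) (Z(M) = (M + 0*(1 + 5²))*(M + ((M² + M*M) - 7)) = (M + 0*(1 + 25))*(M + ((M² + M²) - 7)) = (M + 0*26)*(M + (2*M² - 7)) = (M + 0)*(M + (-7 + 2*M²)) = M*(-7 + M + 2*M²))
-79*(Z(19/14) - 34) = -79*((19/14)*(-7 + 19/14 + 2*(19/14)²) - 34) = -79*((19*(1/14))*(-7 + 19*(1/14) + 2*(19*(1/14))²) - 34) = -79*(19*(-7 + 19/14 + 2*(19/14)²)/14 - 34) = -79*(19*(-7 + 19/14 + 2*(361/196))/14 - 34) = -79*(19*(-7 + 19/14 + 361/98)/14 - 34) = -79*((19/14)*(-96/49) - 34) = -79*(-912/343 - 34) = -79*(-12574/343) = 993346/343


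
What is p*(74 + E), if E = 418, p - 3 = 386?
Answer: 191388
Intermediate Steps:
p = 389 (p = 3 + 386 = 389)
p*(74 + E) = 389*(74 + 418) = 389*492 = 191388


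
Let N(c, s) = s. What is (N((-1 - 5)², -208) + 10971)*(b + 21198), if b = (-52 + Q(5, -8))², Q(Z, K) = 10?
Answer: 247140006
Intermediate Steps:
b = 1764 (b = (-52 + 10)² = (-42)² = 1764)
(N((-1 - 5)², -208) + 10971)*(b + 21198) = (-208 + 10971)*(1764 + 21198) = 10763*22962 = 247140006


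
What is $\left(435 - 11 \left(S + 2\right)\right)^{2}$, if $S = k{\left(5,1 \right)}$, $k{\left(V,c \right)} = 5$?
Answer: $128164$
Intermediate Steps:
$S = 5$
$\left(435 - 11 \left(S + 2\right)\right)^{2} = \left(435 - 11 \left(5 + 2\right)\right)^{2} = \left(435 - 77\right)^{2} = 358^{2} = 128164$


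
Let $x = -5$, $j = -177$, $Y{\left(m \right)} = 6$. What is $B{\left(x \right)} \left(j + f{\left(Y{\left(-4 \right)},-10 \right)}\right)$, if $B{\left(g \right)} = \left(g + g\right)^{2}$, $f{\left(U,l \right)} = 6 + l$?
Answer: $-18100$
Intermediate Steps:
$B{\left(g \right)} = 4 g^{2}$ ($B{\left(g \right)} = \left(2 g\right)^{2} = 4 g^{2}$)
$B{\left(x \right)} \left(j + f{\left(Y{\left(-4 \right)},-10 \right)}\right) = 4 \left(-5\right)^{2} \left(-177 + \left(6 - 10\right)\right) = 4 \cdot 25 \left(-177 - 4\right) = 100 \left(-181\right) = -18100$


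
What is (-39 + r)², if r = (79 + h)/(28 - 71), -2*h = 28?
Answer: 3034564/1849 ≈ 1641.2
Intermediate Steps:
h = -14 (h = -½*28 = -14)
r = -65/43 (r = (79 - 14)/(28 - 71) = 65/(-43) = 65*(-1/43) = -65/43 ≈ -1.5116)
(-39 + r)² = (-39 - 65/43)² = (-1742/43)² = 3034564/1849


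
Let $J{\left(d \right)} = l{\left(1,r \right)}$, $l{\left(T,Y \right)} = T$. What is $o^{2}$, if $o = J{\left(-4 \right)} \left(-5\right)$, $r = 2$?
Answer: $25$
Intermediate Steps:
$J{\left(d \right)} = 1$
$o = -5$ ($o = 1 \left(-5\right) = -5$)
$o^{2} = \left(-5\right)^{2} = 25$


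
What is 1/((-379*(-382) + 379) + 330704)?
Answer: 1/475861 ≈ 2.1015e-6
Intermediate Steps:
1/((-379*(-382) + 379) + 330704) = 1/((144778 + 379) + 330704) = 1/(145157 + 330704) = 1/475861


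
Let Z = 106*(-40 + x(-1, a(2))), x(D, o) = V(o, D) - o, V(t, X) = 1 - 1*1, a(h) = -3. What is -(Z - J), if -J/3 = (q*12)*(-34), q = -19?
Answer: -19334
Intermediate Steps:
J = -23256 (J = -3*(-19*12)*(-34) = -(-684)*(-34) = -3*7752 = -23256)
V(t, X) = 0 (V(t, X) = 1 - 1 = 0)
x(D, o) = -o (x(D, o) = 0 - o = -o)
Z = -3922 (Z = 106*(-40 - 1*(-3)) = 106*(-40 + 3) = 106*(-37) = -3922)
-(Z - J) = -(-3922 - 1*(-23256)) = -(-3922 + 23256) = -1*19334 = -19334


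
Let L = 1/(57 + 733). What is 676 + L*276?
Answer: 267158/395 ≈ 676.35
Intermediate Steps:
L = 1/790 ≈ 0.0012658
676 + L*276 = 676 + (1/790)*276 = 676 + 138/395 = 267158/395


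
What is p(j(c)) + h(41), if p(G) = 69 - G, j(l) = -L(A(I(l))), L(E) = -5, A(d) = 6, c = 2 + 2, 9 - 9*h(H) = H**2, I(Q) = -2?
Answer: -1096/9 ≈ -121.78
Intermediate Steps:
h(H) = 1 - H**2/9
c = 4
j(l) = 5 (j(l) = -1*(-5) = 5)
p(j(c)) + h(41) = (69 - 1*5) + (1 - 1/9*41**2) = (69 - 5) + (1 - 1/9*1681) = 64 + (1 - 1681/9) = 64 - 1672/9 = -1096/9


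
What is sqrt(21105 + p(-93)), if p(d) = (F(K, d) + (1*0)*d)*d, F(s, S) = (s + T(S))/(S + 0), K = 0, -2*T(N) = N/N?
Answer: sqrt(84418)/2 ≈ 145.27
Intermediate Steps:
T(N) = -1/2 (T(N) = -N/(2*N) = -1/2*1 = -1/2)
F(s, S) = (-1/2 + s)/S (F(s, S) = (s - 1/2)/(S + 0) = (-1/2 + s)/S)
p(d) = -1/2 (p(d) = ((-1/2 + 0)/d + (1*0)*d)*d = (-1/2/d + 0*d)*d = (-1/(2*d) + 0)*d = (-1/(2*d))*d = -1/2)
sqrt(21105 + p(-93)) = sqrt(21105 - 1/2) = sqrt(42209/2) = sqrt(84418)/2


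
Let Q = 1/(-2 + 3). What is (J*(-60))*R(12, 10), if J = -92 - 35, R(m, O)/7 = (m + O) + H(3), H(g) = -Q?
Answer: 1120140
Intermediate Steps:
Q = 1 (Q = 1/1 = 1)
H(g) = -1 (H(g) = -1*1 = -1)
R(m, O) = -7 + 7*O + 7*m (R(m, O) = 7*((m + O) - 1) = 7*((O + m) - 1) = 7*(-1 + O + m) = -7 + 7*O + 7*m)
J = -127
(J*(-60))*R(12, 10) = (-127*(-60))*(-7 + 7*10 + 7*12) = 7620*(-7 + 70 + 84) = 7620*147 = 1120140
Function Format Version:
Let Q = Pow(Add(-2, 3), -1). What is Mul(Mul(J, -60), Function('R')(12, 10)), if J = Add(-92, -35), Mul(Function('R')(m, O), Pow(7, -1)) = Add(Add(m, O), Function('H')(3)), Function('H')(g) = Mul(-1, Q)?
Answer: 1120140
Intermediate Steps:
Q = 1 (Q = Pow(1, -1) = 1)
Function('H')(g) = -1 (Function('H')(g) = Mul(-1, 1) = -1)
Function('R')(m, O) = Add(-7, Mul(7, O), Mul(7, m)) (Function('R')(m, O) = Mul(7, Add(Add(m, O), -1)) = Mul(7, Add(Add(O, m), -1)) = Mul(7, Add(-1, O, m)) = Add(-7, Mul(7, O), Mul(7, m)))
J = -127
Mul(Mul(J, -60), Function('R')(12, 10)) = Mul(Mul(-127, -60), Add(-7, Mul(7, 10), Mul(7, 12))) = Mul(7620, Add(-7, 70, 84)) = Mul(7620, 147) = 1120140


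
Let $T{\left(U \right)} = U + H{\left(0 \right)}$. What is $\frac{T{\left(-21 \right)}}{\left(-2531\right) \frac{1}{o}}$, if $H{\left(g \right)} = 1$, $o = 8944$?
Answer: $\frac{178880}{2531} \approx 70.676$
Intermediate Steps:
$T{\left(U \right)} = 1 + U$ ($T{\left(U \right)} = U + 1 = 1 + U$)
$\frac{T{\left(-21 \right)}}{\left(-2531\right) \frac{1}{o}} = \frac{1 - 21}{\left(-2531\right) \frac{1}{8944}} = - \frac{20}{\left(-2531\right) \frac{1}{8944}} = - \frac{20}{- \frac{2531}{8944}} = \left(-20\right) \left(- \frac{8944}{2531}\right) = \frac{178880}{2531}$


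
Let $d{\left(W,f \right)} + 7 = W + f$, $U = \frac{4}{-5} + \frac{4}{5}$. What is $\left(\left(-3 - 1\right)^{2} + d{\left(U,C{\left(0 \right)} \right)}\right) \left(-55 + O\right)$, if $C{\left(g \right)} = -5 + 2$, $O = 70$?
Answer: $90$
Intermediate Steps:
$U = 0$ ($U = 4 \left(- \frac{1}{5}\right) + 4 \cdot \frac{1}{5} = - \frac{4}{5} + \frac{4}{5} = 0$)
$C{\left(g \right)} = -3$
$d{\left(W,f \right)} = -7 + W + f$ ($d{\left(W,f \right)} = -7 + \left(W + f\right) = -7 + W + f$)
$\left(\left(-3 - 1\right)^{2} + d{\left(U,C{\left(0 \right)} \right)}\right) \left(-55 + O\right) = \left(\left(-3 - 1\right)^{2} - 10\right) \left(-55 + 70\right) = \left(\left(-4\right)^{2} - 10\right) 15 = \left(16 - 10\right) 15 = 6 \cdot 15 = 90$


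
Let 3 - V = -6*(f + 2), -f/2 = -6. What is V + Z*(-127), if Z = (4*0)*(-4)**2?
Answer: 87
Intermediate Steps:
f = 12 (f = -2*(-6) = 12)
V = 87 (V = 3 - (-6)*(12 + 2) = 3 - (-6)*14 = 3 - 1*(-84) = 3 + 84 = 87)
Z = 0 (Z = 0*16 = 0)
V + Z*(-127) = 87 + 0*(-127) = 87 + 0 = 87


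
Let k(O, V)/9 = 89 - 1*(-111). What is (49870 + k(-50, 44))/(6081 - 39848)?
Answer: -51670/33767 ≈ -1.5302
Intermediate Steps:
k(O, V) = 1800 (k(O, V) = 9*(89 - 1*(-111)) = 9*(89 + 111) = 9*200 = 1800)
(49870 + k(-50, 44))/(6081 - 39848) = (49870 + 1800)/(6081 - 39848) = 51670/(-33767) = 51670*(-1/33767) = -51670/33767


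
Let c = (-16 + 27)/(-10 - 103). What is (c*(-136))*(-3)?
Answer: -4488/113 ≈ -39.717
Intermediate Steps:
c = -11/113 (c = 11/(-113) = 11*(-1/113) = -11/113 ≈ -0.097345)
(c*(-136))*(-3) = -11/113*(-136)*(-3) = (1496/113)*(-3) = -4488/113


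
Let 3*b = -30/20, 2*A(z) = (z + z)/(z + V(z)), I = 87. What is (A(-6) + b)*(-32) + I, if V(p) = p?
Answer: 87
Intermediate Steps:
A(z) = ½ (A(z) = ((z + z)/(z + z))/2 = ((2*z)/((2*z)))/2 = ((2*z)*(1/(2*z)))/2 = (½)*1 = ½)
b = -½ (b = (-30/20)/3 = (-30*1/20)/3 = (⅓)*(-3/2) = -½ ≈ -0.50000)
(A(-6) + b)*(-32) + I = (½ - ½)*(-32) + 87 = 0*(-32) + 87 = 0 + 87 = 87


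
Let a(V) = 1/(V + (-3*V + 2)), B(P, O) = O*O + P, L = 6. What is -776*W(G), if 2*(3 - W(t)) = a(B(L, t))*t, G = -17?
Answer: -340567/147 ≈ -2316.8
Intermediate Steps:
B(P, O) = P + O² (B(P, O) = O² + P = P + O²)
a(V) = 1/(2 - 2*V) (a(V) = 1/(V + (2 - 3*V)) = 1/(2 - 2*V))
W(t) = 3 + t/(2*(10 + 2*t²)) (W(t) = 3 - (-1/(-2 + 2*(6 + t²)))*t/2 = 3 - (-1/(-2 + (12 + 2*t²)))*t/2 = 3 - (-1/(10 + 2*t²))*t/2 = 3 - (-1)*t/(2*(10 + 2*t²)) = 3 + t/(2*(10 + 2*t²)))
-776*W(G) = -194*(60 - 17 + 12*(-17)²)/(5 + (-17)²) = -194*(60 - 17 + 12*289)/(5 + 289) = -194*(60 - 17 + 3468)/294 = -194*3511/294 = -776*3511/1176 = -340567/147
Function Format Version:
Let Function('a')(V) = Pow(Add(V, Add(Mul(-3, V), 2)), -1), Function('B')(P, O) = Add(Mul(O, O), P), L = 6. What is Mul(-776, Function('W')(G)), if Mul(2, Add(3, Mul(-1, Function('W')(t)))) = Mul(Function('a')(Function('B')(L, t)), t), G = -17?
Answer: Rational(-340567, 147) ≈ -2316.8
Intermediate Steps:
Function('B')(P, O) = Add(P, Pow(O, 2)) (Function('B')(P, O) = Add(Pow(O, 2), P) = Add(P, Pow(O, 2)))
Function('a')(V) = Pow(Add(2, Mul(-2, V)), -1) (Function('a')(V) = Pow(Add(V, Add(2, Mul(-3, V))), -1) = Pow(Add(2, Mul(-2, V)), -1))
Function('W')(t) = Add(3, Mul(Rational(1, 2), t, Pow(Add(10, Mul(2, Pow(t, 2))), -1))) (Function('W')(t) = Add(3, Mul(Rational(-1, 2), Mul(Mul(-1, Pow(Add(-2, Mul(2, Add(6, Pow(t, 2)))), -1)), t))) = Add(3, Mul(Rational(-1, 2), Mul(Mul(-1, Pow(Add(-2, Add(12, Mul(2, Pow(t, 2)))), -1)), t))) = Add(3, Mul(Rational(-1, 2), Mul(Mul(-1, Pow(Add(10, Mul(2, Pow(t, 2))), -1)), t))) = Add(3, Mul(Rational(-1, 2), Mul(-1, t, Pow(Add(10, Mul(2, Pow(t, 2))), -1)))) = Add(3, Mul(Rational(1, 2), t, Pow(Add(10, Mul(2, Pow(t, 2))), -1))))
Mul(-776, Function('W')(G)) = Mul(-776, Mul(Rational(1, 4), Pow(Add(5, Pow(-17, 2)), -1), Add(60, -17, Mul(12, Pow(-17, 2))))) = Mul(-776, Mul(Rational(1, 4), Pow(Add(5, 289), -1), Add(60, -17, Mul(12, 289)))) = Mul(-776, Mul(Rational(1, 4), Pow(294, -1), Add(60, -17, 3468))) = Mul(-776, Mul(Rational(1, 4), Rational(1, 294), 3511)) = Mul(-776, Rational(3511, 1176)) = Rational(-340567, 147)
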